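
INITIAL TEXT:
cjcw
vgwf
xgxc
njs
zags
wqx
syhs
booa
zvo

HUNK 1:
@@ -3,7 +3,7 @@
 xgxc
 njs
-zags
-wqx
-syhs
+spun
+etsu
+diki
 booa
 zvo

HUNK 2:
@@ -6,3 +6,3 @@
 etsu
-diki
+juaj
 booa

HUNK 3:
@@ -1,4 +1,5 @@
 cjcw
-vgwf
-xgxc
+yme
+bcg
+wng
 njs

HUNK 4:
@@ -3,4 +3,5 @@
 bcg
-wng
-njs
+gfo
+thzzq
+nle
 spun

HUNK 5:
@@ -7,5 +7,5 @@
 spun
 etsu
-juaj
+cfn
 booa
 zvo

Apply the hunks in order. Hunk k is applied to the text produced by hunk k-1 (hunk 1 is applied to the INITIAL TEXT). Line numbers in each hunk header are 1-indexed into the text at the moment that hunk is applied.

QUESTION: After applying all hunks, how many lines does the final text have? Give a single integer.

Answer: 11

Derivation:
Hunk 1: at line 3 remove [zags,wqx,syhs] add [spun,etsu,diki] -> 9 lines: cjcw vgwf xgxc njs spun etsu diki booa zvo
Hunk 2: at line 6 remove [diki] add [juaj] -> 9 lines: cjcw vgwf xgxc njs spun etsu juaj booa zvo
Hunk 3: at line 1 remove [vgwf,xgxc] add [yme,bcg,wng] -> 10 lines: cjcw yme bcg wng njs spun etsu juaj booa zvo
Hunk 4: at line 3 remove [wng,njs] add [gfo,thzzq,nle] -> 11 lines: cjcw yme bcg gfo thzzq nle spun etsu juaj booa zvo
Hunk 5: at line 7 remove [juaj] add [cfn] -> 11 lines: cjcw yme bcg gfo thzzq nle spun etsu cfn booa zvo
Final line count: 11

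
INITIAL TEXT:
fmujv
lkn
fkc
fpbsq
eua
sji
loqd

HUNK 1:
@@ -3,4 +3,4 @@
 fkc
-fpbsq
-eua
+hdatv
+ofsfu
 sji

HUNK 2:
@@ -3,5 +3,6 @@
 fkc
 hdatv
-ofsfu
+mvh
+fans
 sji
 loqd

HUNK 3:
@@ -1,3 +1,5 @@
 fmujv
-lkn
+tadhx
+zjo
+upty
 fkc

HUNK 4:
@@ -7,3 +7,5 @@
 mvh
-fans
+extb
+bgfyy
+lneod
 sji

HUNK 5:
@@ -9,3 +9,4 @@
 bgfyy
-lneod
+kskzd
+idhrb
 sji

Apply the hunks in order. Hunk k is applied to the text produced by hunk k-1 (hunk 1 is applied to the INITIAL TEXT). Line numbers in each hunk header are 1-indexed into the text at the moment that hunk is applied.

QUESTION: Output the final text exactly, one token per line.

Answer: fmujv
tadhx
zjo
upty
fkc
hdatv
mvh
extb
bgfyy
kskzd
idhrb
sji
loqd

Derivation:
Hunk 1: at line 3 remove [fpbsq,eua] add [hdatv,ofsfu] -> 7 lines: fmujv lkn fkc hdatv ofsfu sji loqd
Hunk 2: at line 3 remove [ofsfu] add [mvh,fans] -> 8 lines: fmujv lkn fkc hdatv mvh fans sji loqd
Hunk 3: at line 1 remove [lkn] add [tadhx,zjo,upty] -> 10 lines: fmujv tadhx zjo upty fkc hdatv mvh fans sji loqd
Hunk 4: at line 7 remove [fans] add [extb,bgfyy,lneod] -> 12 lines: fmujv tadhx zjo upty fkc hdatv mvh extb bgfyy lneod sji loqd
Hunk 5: at line 9 remove [lneod] add [kskzd,idhrb] -> 13 lines: fmujv tadhx zjo upty fkc hdatv mvh extb bgfyy kskzd idhrb sji loqd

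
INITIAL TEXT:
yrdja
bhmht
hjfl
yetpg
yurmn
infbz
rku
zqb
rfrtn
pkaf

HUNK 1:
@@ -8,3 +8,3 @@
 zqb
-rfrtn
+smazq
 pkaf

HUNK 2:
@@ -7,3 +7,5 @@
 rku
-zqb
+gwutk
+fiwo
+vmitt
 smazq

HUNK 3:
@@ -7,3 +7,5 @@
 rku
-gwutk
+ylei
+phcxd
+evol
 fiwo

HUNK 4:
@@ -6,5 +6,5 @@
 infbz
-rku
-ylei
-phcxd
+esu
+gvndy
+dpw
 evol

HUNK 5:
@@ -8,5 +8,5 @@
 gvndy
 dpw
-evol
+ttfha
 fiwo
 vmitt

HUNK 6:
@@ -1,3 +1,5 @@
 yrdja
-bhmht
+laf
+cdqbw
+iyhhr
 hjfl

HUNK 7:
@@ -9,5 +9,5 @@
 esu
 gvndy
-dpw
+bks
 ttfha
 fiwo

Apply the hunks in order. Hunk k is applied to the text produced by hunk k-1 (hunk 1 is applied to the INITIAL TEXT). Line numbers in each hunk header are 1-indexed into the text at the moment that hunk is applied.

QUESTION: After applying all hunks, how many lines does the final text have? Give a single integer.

Answer: 16

Derivation:
Hunk 1: at line 8 remove [rfrtn] add [smazq] -> 10 lines: yrdja bhmht hjfl yetpg yurmn infbz rku zqb smazq pkaf
Hunk 2: at line 7 remove [zqb] add [gwutk,fiwo,vmitt] -> 12 lines: yrdja bhmht hjfl yetpg yurmn infbz rku gwutk fiwo vmitt smazq pkaf
Hunk 3: at line 7 remove [gwutk] add [ylei,phcxd,evol] -> 14 lines: yrdja bhmht hjfl yetpg yurmn infbz rku ylei phcxd evol fiwo vmitt smazq pkaf
Hunk 4: at line 6 remove [rku,ylei,phcxd] add [esu,gvndy,dpw] -> 14 lines: yrdja bhmht hjfl yetpg yurmn infbz esu gvndy dpw evol fiwo vmitt smazq pkaf
Hunk 5: at line 8 remove [evol] add [ttfha] -> 14 lines: yrdja bhmht hjfl yetpg yurmn infbz esu gvndy dpw ttfha fiwo vmitt smazq pkaf
Hunk 6: at line 1 remove [bhmht] add [laf,cdqbw,iyhhr] -> 16 lines: yrdja laf cdqbw iyhhr hjfl yetpg yurmn infbz esu gvndy dpw ttfha fiwo vmitt smazq pkaf
Hunk 7: at line 9 remove [dpw] add [bks] -> 16 lines: yrdja laf cdqbw iyhhr hjfl yetpg yurmn infbz esu gvndy bks ttfha fiwo vmitt smazq pkaf
Final line count: 16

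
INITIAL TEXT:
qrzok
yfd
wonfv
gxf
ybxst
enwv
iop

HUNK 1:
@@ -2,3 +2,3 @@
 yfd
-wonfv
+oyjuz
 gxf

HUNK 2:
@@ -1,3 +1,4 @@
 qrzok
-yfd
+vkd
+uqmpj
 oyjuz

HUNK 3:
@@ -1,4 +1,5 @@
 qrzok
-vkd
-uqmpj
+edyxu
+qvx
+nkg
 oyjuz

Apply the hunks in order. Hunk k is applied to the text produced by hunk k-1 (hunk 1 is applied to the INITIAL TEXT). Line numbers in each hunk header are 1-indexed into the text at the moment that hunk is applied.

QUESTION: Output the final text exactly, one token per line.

Hunk 1: at line 2 remove [wonfv] add [oyjuz] -> 7 lines: qrzok yfd oyjuz gxf ybxst enwv iop
Hunk 2: at line 1 remove [yfd] add [vkd,uqmpj] -> 8 lines: qrzok vkd uqmpj oyjuz gxf ybxst enwv iop
Hunk 3: at line 1 remove [vkd,uqmpj] add [edyxu,qvx,nkg] -> 9 lines: qrzok edyxu qvx nkg oyjuz gxf ybxst enwv iop

Answer: qrzok
edyxu
qvx
nkg
oyjuz
gxf
ybxst
enwv
iop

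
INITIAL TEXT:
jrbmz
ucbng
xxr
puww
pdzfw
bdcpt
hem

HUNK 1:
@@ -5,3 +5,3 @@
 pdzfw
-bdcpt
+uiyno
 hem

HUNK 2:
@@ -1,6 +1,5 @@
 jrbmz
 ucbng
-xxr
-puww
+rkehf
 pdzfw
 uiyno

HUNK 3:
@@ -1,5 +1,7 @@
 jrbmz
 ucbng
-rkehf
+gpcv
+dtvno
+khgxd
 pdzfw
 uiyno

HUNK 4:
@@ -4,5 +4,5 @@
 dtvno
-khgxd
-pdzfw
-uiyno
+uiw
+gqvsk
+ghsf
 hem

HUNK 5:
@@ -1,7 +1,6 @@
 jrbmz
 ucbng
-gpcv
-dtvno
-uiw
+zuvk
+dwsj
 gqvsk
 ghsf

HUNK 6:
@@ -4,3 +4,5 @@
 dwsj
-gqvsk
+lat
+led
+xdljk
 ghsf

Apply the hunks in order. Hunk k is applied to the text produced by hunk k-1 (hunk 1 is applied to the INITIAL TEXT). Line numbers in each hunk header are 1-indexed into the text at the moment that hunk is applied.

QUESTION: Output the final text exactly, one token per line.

Answer: jrbmz
ucbng
zuvk
dwsj
lat
led
xdljk
ghsf
hem

Derivation:
Hunk 1: at line 5 remove [bdcpt] add [uiyno] -> 7 lines: jrbmz ucbng xxr puww pdzfw uiyno hem
Hunk 2: at line 1 remove [xxr,puww] add [rkehf] -> 6 lines: jrbmz ucbng rkehf pdzfw uiyno hem
Hunk 3: at line 1 remove [rkehf] add [gpcv,dtvno,khgxd] -> 8 lines: jrbmz ucbng gpcv dtvno khgxd pdzfw uiyno hem
Hunk 4: at line 4 remove [khgxd,pdzfw,uiyno] add [uiw,gqvsk,ghsf] -> 8 lines: jrbmz ucbng gpcv dtvno uiw gqvsk ghsf hem
Hunk 5: at line 1 remove [gpcv,dtvno,uiw] add [zuvk,dwsj] -> 7 lines: jrbmz ucbng zuvk dwsj gqvsk ghsf hem
Hunk 6: at line 4 remove [gqvsk] add [lat,led,xdljk] -> 9 lines: jrbmz ucbng zuvk dwsj lat led xdljk ghsf hem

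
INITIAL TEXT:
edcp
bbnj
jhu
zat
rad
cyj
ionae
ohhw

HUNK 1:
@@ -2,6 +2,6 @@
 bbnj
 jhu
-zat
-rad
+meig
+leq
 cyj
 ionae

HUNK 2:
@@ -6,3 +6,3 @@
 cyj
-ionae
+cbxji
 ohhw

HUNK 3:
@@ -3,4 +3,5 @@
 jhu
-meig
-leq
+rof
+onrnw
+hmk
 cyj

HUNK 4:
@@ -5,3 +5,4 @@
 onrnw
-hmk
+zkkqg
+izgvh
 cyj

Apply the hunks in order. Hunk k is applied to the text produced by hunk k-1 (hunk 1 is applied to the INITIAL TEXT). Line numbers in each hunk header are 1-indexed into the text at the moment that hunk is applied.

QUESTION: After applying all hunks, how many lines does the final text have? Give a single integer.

Hunk 1: at line 2 remove [zat,rad] add [meig,leq] -> 8 lines: edcp bbnj jhu meig leq cyj ionae ohhw
Hunk 2: at line 6 remove [ionae] add [cbxji] -> 8 lines: edcp bbnj jhu meig leq cyj cbxji ohhw
Hunk 3: at line 3 remove [meig,leq] add [rof,onrnw,hmk] -> 9 lines: edcp bbnj jhu rof onrnw hmk cyj cbxji ohhw
Hunk 4: at line 5 remove [hmk] add [zkkqg,izgvh] -> 10 lines: edcp bbnj jhu rof onrnw zkkqg izgvh cyj cbxji ohhw
Final line count: 10

Answer: 10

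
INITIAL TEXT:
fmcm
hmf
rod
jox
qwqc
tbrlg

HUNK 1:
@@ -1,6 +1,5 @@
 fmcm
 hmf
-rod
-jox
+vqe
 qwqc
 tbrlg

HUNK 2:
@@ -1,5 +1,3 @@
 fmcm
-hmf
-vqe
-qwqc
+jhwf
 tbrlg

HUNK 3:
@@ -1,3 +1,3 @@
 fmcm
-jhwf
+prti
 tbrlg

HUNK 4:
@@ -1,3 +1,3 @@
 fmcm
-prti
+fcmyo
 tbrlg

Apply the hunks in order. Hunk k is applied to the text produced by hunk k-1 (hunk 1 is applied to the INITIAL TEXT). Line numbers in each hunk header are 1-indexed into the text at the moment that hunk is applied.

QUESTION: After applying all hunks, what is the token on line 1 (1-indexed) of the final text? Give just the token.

Answer: fmcm

Derivation:
Hunk 1: at line 1 remove [rod,jox] add [vqe] -> 5 lines: fmcm hmf vqe qwqc tbrlg
Hunk 2: at line 1 remove [hmf,vqe,qwqc] add [jhwf] -> 3 lines: fmcm jhwf tbrlg
Hunk 3: at line 1 remove [jhwf] add [prti] -> 3 lines: fmcm prti tbrlg
Hunk 4: at line 1 remove [prti] add [fcmyo] -> 3 lines: fmcm fcmyo tbrlg
Final line 1: fmcm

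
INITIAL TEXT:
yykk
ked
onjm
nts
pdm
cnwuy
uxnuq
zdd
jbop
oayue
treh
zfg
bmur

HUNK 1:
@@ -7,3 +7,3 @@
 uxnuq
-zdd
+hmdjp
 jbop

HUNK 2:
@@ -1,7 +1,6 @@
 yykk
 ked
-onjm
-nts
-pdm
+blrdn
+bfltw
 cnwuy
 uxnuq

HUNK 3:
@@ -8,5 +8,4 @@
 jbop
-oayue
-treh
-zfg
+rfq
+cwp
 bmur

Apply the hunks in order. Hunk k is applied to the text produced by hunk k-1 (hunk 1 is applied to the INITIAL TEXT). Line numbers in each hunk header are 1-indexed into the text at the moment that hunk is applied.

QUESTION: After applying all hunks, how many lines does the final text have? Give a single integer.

Answer: 11

Derivation:
Hunk 1: at line 7 remove [zdd] add [hmdjp] -> 13 lines: yykk ked onjm nts pdm cnwuy uxnuq hmdjp jbop oayue treh zfg bmur
Hunk 2: at line 1 remove [onjm,nts,pdm] add [blrdn,bfltw] -> 12 lines: yykk ked blrdn bfltw cnwuy uxnuq hmdjp jbop oayue treh zfg bmur
Hunk 3: at line 8 remove [oayue,treh,zfg] add [rfq,cwp] -> 11 lines: yykk ked blrdn bfltw cnwuy uxnuq hmdjp jbop rfq cwp bmur
Final line count: 11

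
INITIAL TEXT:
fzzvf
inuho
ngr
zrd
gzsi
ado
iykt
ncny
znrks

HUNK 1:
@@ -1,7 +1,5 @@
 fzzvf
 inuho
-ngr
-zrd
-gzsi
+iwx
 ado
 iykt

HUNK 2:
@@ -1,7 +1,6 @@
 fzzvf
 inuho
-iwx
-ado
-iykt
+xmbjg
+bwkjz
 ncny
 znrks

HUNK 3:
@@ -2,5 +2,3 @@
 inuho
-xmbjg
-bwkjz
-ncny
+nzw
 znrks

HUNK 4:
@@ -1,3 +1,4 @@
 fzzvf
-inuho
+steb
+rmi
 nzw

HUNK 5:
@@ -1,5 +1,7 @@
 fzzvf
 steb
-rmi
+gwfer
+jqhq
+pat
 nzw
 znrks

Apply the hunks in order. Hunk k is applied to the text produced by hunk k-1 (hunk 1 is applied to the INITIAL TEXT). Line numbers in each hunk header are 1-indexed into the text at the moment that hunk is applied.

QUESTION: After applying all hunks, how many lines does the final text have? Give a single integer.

Hunk 1: at line 1 remove [ngr,zrd,gzsi] add [iwx] -> 7 lines: fzzvf inuho iwx ado iykt ncny znrks
Hunk 2: at line 1 remove [iwx,ado,iykt] add [xmbjg,bwkjz] -> 6 lines: fzzvf inuho xmbjg bwkjz ncny znrks
Hunk 3: at line 2 remove [xmbjg,bwkjz,ncny] add [nzw] -> 4 lines: fzzvf inuho nzw znrks
Hunk 4: at line 1 remove [inuho] add [steb,rmi] -> 5 lines: fzzvf steb rmi nzw znrks
Hunk 5: at line 1 remove [rmi] add [gwfer,jqhq,pat] -> 7 lines: fzzvf steb gwfer jqhq pat nzw znrks
Final line count: 7

Answer: 7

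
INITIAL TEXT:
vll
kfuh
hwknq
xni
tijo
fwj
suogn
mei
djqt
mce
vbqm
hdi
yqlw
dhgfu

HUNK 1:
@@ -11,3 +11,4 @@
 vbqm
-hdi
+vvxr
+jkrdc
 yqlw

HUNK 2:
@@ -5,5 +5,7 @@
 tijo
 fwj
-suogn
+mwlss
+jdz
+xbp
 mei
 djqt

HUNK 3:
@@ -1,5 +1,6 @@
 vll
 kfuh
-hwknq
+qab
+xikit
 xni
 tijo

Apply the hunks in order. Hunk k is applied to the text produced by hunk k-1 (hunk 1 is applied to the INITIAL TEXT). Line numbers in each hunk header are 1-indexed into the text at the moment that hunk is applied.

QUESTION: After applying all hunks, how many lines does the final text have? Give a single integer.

Hunk 1: at line 11 remove [hdi] add [vvxr,jkrdc] -> 15 lines: vll kfuh hwknq xni tijo fwj suogn mei djqt mce vbqm vvxr jkrdc yqlw dhgfu
Hunk 2: at line 5 remove [suogn] add [mwlss,jdz,xbp] -> 17 lines: vll kfuh hwknq xni tijo fwj mwlss jdz xbp mei djqt mce vbqm vvxr jkrdc yqlw dhgfu
Hunk 3: at line 1 remove [hwknq] add [qab,xikit] -> 18 lines: vll kfuh qab xikit xni tijo fwj mwlss jdz xbp mei djqt mce vbqm vvxr jkrdc yqlw dhgfu
Final line count: 18

Answer: 18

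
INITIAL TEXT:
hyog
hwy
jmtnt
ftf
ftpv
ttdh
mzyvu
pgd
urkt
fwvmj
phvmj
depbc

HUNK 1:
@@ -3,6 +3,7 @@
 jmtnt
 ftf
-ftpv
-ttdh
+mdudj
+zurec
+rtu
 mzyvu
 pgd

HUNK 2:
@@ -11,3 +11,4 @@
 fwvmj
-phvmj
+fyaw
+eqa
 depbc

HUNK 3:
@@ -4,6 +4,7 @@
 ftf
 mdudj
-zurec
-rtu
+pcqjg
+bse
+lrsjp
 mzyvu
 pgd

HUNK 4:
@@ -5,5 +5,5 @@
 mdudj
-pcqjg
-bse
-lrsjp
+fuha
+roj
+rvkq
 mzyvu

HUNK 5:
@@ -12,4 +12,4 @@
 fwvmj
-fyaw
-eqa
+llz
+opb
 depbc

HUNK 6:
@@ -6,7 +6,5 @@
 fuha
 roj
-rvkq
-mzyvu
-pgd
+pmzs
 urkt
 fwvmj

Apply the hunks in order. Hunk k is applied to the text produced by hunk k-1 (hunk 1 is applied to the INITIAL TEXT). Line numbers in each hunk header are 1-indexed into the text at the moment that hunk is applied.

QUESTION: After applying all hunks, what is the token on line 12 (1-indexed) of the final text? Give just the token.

Hunk 1: at line 3 remove [ftpv,ttdh] add [mdudj,zurec,rtu] -> 13 lines: hyog hwy jmtnt ftf mdudj zurec rtu mzyvu pgd urkt fwvmj phvmj depbc
Hunk 2: at line 11 remove [phvmj] add [fyaw,eqa] -> 14 lines: hyog hwy jmtnt ftf mdudj zurec rtu mzyvu pgd urkt fwvmj fyaw eqa depbc
Hunk 3: at line 4 remove [zurec,rtu] add [pcqjg,bse,lrsjp] -> 15 lines: hyog hwy jmtnt ftf mdudj pcqjg bse lrsjp mzyvu pgd urkt fwvmj fyaw eqa depbc
Hunk 4: at line 5 remove [pcqjg,bse,lrsjp] add [fuha,roj,rvkq] -> 15 lines: hyog hwy jmtnt ftf mdudj fuha roj rvkq mzyvu pgd urkt fwvmj fyaw eqa depbc
Hunk 5: at line 12 remove [fyaw,eqa] add [llz,opb] -> 15 lines: hyog hwy jmtnt ftf mdudj fuha roj rvkq mzyvu pgd urkt fwvmj llz opb depbc
Hunk 6: at line 6 remove [rvkq,mzyvu,pgd] add [pmzs] -> 13 lines: hyog hwy jmtnt ftf mdudj fuha roj pmzs urkt fwvmj llz opb depbc
Final line 12: opb

Answer: opb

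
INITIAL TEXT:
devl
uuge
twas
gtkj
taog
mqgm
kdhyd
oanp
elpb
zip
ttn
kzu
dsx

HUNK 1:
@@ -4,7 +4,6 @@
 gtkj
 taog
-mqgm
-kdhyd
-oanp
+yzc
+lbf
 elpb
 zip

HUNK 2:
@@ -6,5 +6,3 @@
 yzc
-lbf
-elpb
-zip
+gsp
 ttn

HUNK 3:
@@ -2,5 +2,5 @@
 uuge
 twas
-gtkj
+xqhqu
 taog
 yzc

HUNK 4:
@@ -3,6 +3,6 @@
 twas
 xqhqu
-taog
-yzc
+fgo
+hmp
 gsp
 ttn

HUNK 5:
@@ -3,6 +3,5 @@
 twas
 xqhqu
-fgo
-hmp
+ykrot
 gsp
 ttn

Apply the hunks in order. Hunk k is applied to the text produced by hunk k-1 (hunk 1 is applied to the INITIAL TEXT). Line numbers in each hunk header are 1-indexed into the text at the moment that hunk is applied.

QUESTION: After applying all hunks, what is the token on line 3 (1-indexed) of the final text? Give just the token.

Answer: twas

Derivation:
Hunk 1: at line 4 remove [mqgm,kdhyd,oanp] add [yzc,lbf] -> 12 lines: devl uuge twas gtkj taog yzc lbf elpb zip ttn kzu dsx
Hunk 2: at line 6 remove [lbf,elpb,zip] add [gsp] -> 10 lines: devl uuge twas gtkj taog yzc gsp ttn kzu dsx
Hunk 3: at line 2 remove [gtkj] add [xqhqu] -> 10 lines: devl uuge twas xqhqu taog yzc gsp ttn kzu dsx
Hunk 4: at line 3 remove [taog,yzc] add [fgo,hmp] -> 10 lines: devl uuge twas xqhqu fgo hmp gsp ttn kzu dsx
Hunk 5: at line 3 remove [fgo,hmp] add [ykrot] -> 9 lines: devl uuge twas xqhqu ykrot gsp ttn kzu dsx
Final line 3: twas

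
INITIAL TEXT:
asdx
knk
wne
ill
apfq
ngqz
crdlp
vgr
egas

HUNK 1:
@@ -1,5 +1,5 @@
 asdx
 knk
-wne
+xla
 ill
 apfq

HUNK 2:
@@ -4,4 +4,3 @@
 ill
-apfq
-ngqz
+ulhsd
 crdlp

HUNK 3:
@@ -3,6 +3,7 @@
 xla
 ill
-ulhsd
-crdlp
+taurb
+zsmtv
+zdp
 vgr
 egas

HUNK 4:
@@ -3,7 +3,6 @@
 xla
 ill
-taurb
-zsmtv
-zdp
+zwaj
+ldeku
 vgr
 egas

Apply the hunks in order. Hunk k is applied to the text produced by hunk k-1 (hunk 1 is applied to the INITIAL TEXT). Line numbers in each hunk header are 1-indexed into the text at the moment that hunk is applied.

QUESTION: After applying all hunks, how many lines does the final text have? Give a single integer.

Answer: 8

Derivation:
Hunk 1: at line 1 remove [wne] add [xla] -> 9 lines: asdx knk xla ill apfq ngqz crdlp vgr egas
Hunk 2: at line 4 remove [apfq,ngqz] add [ulhsd] -> 8 lines: asdx knk xla ill ulhsd crdlp vgr egas
Hunk 3: at line 3 remove [ulhsd,crdlp] add [taurb,zsmtv,zdp] -> 9 lines: asdx knk xla ill taurb zsmtv zdp vgr egas
Hunk 4: at line 3 remove [taurb,zsmtv,zdp] add [zwaj,ldeku] -> 8 lines: asdx knk xla ill zwaj ldeku vgr egas
Final line count: 8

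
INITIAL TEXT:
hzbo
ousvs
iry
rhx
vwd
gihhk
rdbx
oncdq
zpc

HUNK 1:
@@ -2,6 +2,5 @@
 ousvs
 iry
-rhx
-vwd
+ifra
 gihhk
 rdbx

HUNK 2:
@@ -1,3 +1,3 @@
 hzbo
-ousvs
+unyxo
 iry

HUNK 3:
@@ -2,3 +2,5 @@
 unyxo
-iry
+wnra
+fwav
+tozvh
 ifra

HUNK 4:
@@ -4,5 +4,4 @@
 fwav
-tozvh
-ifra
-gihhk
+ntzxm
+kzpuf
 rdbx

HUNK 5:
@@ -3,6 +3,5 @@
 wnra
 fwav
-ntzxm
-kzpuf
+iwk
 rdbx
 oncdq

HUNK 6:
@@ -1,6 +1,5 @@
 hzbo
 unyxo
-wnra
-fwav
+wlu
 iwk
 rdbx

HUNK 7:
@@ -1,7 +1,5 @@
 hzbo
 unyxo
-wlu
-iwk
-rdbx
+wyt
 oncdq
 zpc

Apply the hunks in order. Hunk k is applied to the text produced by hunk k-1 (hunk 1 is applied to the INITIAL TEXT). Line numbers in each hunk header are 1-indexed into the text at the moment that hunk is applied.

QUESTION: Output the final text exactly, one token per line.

Answer: hzbo
unyxo
wyt
oncdq
zpc

Derivation:
Hunk 1: at line 2 remove [rhx,vwd] add [ifra] -> 8 lines: hzbo ousvs iry ifra gihhk rdbx oncdq zpc
Hunk 2: at line 1 remove [ousvs] add [unyxo] -> 8 lines: hzbo unyxo iry ifra gihhk rdbx oncdq zpc
Hunk 3: at line 2 remove [iry] add [wnra,fwav,tozvh] -> 10 lines: hzbo unyxo wnra fwav tozvh ifra gihhk rdbx oncdq zpc
Hunk 4: at line 4 remove [tozvh,ifra,gihhk] add [ntzxm,kzpuf] -> 9 lines: hzbo unyxo wnra fwav ntzxm kzpuf rdbx oncdq zpc
Hunk 5: at line 3 remove [ntzxm,kzpuf] add [iwk] -> 8 lines: hzbo unyxo wnra fwav iwk rdbx oncdq zpc
Hunk 6: at line 1 remove [wnra,fwav] add [wlu] -> 7 lines: hzbo unyxo wlu iwk rdbx oncdq zpc
Hunk 7: at line 1 remove [wlu,iwk,rdbx] add [wyt] -> 5 lines: hzbo unyxo wyt oncdq zpc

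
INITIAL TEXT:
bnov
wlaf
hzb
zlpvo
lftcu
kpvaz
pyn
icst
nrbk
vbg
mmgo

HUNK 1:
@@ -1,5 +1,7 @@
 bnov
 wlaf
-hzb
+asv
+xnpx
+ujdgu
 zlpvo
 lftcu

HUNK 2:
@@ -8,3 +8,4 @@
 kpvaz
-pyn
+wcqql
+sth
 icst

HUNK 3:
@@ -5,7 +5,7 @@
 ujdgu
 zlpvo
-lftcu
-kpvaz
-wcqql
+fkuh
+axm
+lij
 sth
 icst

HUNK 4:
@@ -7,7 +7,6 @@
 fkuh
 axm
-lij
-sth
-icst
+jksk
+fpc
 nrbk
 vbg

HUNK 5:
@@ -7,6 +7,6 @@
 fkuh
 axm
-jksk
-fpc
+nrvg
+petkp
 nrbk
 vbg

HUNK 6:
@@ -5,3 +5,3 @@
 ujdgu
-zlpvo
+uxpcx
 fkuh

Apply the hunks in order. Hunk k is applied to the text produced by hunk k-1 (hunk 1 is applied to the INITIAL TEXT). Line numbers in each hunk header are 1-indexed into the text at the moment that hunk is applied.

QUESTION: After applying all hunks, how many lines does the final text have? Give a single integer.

Hunk 1: at line 1 remove [hzb] add [asv,xnpx,ujdgu] -> 13 lines: bnov wlaf asv xnpx ujdgu zlpvo lftcu kpvaz pyn icst nrbk vbg mmgo
Hunk 2: at line 8 remove [pyn] add [wcqql,sth] -> 14 lines: bnov wlaf asv xnpx ujdgu zlpvo lftcu kpvaz wcqql sth icst nrbk vbg mmgo
Hunk 3: at line 5 remove [lftcu,kpvaz,wcqql] add [fkuh,axm,lij] -> 14 lines: bnov wlaf asv xnpx ujdgu zlpvo fkuh axm lij sth icst nrbk vbg mmgo
Hunk 4: at line 7 remove [lij,sth,icst] add [jksk,fpc] -> 13 lines: bnov wlaf asv xnpx ujdgu zlpvo fkuh axm jksk fpc nrbk vbg mmgo
Hunk 5: at line 7 remove [jksk,fpc] add [nrvg,petkp] -> 13 lines: bnov wlaf asv xnpx ujdgu zlpvo fkuh axm nrvg petkp nrbk vbg mmgo
Hunk 6: at line 5 remove [zlpvo] add [uxpcx] -> 13 lines: bnov wlaf asv xnpx ujdgu uxpcx fkuh axm nrvg petkp nrbk vbg mmgo
Final line count: 13

Answer: 13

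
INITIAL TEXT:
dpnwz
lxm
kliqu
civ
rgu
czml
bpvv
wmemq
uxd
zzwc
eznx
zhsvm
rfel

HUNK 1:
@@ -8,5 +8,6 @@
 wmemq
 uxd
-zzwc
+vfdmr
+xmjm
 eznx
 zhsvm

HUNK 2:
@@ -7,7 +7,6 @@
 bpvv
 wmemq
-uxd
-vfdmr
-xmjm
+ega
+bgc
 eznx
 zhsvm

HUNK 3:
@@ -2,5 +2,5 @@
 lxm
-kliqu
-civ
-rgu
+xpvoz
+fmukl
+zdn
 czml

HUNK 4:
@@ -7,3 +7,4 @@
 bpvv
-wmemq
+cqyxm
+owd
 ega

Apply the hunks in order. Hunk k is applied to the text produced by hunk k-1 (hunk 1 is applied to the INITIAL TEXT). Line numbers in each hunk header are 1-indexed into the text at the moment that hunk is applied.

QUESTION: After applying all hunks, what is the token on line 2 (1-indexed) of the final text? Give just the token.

Hunk 1: at line 8 remove [zzwc] add [vfdmr,xmjm] -> 14 lines: dpnwz lxm kliqu civ rgu czml bpvv wmemq uxd vfdmr xmjm eznx zhsvm rfel
Hunk 2: at line 7 remove [uxd,vfdmr,xmjm] add [ega,bgc] -> 13 lines: dpnwz lxm kliqu civ rgu czml bpvv wmemq ega bgc eznx zhsvm rfel
Hunk 3: at line 2 remove [kliqu,civ,rgu] add [xpvoz,fmukl,zdn] -> 13 lines: dpnwz lxm xpvoz fmukl zdn czml bpvv wmemq ega bgc eznx zhsvm rfel
Hunk 4: at line 7 remove [wmemq] add [cqyxm,owd] -> 14 lines: dpnwz lxm xpvoz fmukl zdn czml bpvv cqyxm owd ega bgc eznx zhsvm rfel
Final line 2: lxm

Answer: lxm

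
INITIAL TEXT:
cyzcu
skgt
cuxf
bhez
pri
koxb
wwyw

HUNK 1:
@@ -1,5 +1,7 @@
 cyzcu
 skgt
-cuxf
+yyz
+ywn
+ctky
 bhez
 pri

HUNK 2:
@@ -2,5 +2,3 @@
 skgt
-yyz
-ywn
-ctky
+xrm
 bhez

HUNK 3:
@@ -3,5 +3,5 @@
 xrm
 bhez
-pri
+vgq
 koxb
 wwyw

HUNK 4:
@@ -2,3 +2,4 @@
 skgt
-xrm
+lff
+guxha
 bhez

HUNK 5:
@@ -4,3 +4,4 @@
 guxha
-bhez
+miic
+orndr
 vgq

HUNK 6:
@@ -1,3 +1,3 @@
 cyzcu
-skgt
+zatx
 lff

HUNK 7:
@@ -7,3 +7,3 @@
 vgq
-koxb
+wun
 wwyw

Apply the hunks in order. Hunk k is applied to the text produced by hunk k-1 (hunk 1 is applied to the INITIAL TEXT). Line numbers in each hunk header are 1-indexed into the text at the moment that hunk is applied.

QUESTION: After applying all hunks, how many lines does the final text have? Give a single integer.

Hunk 1: at line 1 remove [cuxf] add [yyz,ywn,ctky] -> 9 lines: cyzcu skgt yyz ywn ctky bhez pri koxb wwyw
Hunk 2: at line 2 remove [yyz,ywn,ctky] add [xrm] -> 7 lines: cyzcu skgt xrm bhez pri koxb wwyw
Hunk 3: at line 3 remove [pri] add [vgq] -> 7 lines: cyzcu skgt xrm bhez vgq koxb wwyw
Hunk 4: at line 2 remove [xrm] add [lff,guxha] -> 8 lines: cyzcu skgt lff guxha bhez vgq koxb wwyw
Hunk 5: at line 4 remove [bhez] add [miic,orndr] -> 9 lines: cyzcu skgt lff guxha miic orndr vgq koxb wwyw
Hunk 6: at line 1 remove [skgt] add [zatx] -> 9 lines: cyzcu zatx lff guxha miic orndr vgq koxb wwyw
Hunk 7: at line 7 remove [koxb] add [wun] -> 9 lines: cyzcu zatx lff guxha miic orndr vgq wun wwyw
Final line count: 9

Answer: 9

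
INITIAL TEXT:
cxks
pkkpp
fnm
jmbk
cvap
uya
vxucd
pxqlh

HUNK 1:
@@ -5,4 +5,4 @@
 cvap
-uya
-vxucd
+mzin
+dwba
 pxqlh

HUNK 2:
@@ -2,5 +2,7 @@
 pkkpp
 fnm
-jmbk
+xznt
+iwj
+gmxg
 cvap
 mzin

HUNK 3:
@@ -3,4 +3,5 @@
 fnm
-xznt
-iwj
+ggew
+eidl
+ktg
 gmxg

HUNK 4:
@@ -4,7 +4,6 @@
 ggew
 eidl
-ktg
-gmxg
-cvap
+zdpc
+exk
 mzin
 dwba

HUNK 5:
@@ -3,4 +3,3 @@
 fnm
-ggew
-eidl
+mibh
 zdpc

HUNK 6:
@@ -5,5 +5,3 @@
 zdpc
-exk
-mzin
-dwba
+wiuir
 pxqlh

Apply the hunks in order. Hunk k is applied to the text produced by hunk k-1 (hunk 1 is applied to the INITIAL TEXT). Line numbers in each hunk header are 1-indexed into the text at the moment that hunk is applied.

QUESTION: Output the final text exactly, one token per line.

Hunk 1: at line 5 remove [uya,vxucd] add [mzin,dwba] -> 8 lines: cxks pkkpp fnm jmbk cvap mzin dwba pxqlh
Hunk 2: at line 2 remove [jmbk] add [xznt,iwj,gmxg] -> 10 lines: cxks pkkpp fnm xznt iwj gmxg cvap mzin dwba pxqlh
Hunk 3: at line 3 remove [xznt,iwj] add [ggew,eidl,ktg] -> 11 lines: cxks pkkpp fnm ggew eidl ktg gmxg cvap mzin dwba pxqlh
Hunk 4: at line 4 remove [ktg,gmxg,cvap] add [zdpc,exk] -> 10 lines: cxks pkkpp fnm ggew eidl zdpc exk mzin dwba pxqlh
Hunk 5: at line 3 remove [ggew,eidl] add [mibh] -> 9 lines: cxks pkkpp fnm mibh zdpc exk mzin dwba pxqlh
Hunk 6: at line 5 remove [exk,mzin,dwba] add [wiuir] -> 7 lines: cxks pkkpp fnm mibh zdpc wiuir pxqlh

Answer: cxks
pkkpp
fnm
mibh
zdpc
wiuir
pxqlh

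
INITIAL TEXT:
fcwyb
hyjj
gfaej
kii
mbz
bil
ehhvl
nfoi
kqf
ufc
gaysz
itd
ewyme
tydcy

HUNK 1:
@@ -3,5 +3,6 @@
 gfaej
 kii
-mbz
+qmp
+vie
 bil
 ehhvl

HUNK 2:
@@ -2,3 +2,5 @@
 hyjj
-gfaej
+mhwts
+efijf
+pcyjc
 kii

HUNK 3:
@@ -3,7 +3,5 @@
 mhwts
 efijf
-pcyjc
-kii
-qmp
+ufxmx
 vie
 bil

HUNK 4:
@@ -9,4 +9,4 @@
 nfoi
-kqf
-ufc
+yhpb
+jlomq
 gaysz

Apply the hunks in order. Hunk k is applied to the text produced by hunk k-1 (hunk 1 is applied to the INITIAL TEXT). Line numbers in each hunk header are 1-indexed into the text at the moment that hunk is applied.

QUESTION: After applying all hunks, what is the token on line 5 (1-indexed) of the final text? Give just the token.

Answer: ufxmx

Derivation:
Hunk 1: at line 3 remove [mbz] add [qmp,vie] -> 15 lines: fcwyb hyjj gfaej kii qmp vie bil ehhvl nfoi kqf ufc gaysz itd ewyme tydcy
Hunk 2: at line 2 remove [gfaej] add [mhwts,efijf,pcyjc] -> 17 lines: fcwyb hyjj mhwts efijf pcyjc kii qmp vie bil ehhvl nfoi kqf ufc gaysz itd ewyme tydcy
Hunk 3: at line 3 remove [pcyjc,kii,qmp] add [ufxmx] -> 15 lines: fcwyb hyjj mhwts efijf ufxmx vie bil ehhvl nfoi kqf ufc gaysz itd ewyme tydcy
Hunk 4: at line 9 remove [kqf,ufc] add [yhpb,jlomq] -> 15 lines: fcwyb hyjj mhwts efijf ufxmx vie bil ehhvl nfoi yhpb jlomq gaysz itd ewyme tydcy
Final line 5: ufxmx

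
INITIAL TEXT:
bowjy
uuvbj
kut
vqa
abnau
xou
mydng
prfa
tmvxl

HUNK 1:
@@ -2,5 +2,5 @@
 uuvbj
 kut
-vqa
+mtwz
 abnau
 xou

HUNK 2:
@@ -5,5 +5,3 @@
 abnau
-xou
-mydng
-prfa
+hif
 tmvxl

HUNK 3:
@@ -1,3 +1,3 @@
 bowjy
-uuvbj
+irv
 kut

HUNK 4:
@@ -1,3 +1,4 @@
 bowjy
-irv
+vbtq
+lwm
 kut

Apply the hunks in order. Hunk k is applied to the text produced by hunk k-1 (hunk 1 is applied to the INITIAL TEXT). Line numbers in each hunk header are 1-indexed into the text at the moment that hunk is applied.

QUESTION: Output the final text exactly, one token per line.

Answer: bowjy
vbtq
lwm
kut
mtwz
abnau
hif
tmvxl

Derivation:
Hunk 1: at line 2 remove [vqa] add [mtwz] -> 9 lines: bowjy uuvbj kut mtwz abnau xou mydng prfa tmvxl
Hunk 2: at line 5 remove [xou,mydng,prfa] add [hif] -> 7 lines: bowjy uuvbj kut mtwz abnau hif tmvxl
Hunk 3: at line 1 remove [uuvbj] add [irv] -> 7 lines: bowjy irv kut mtwz abnau hif tmvxl
Hunk 4: at line 1 remove [irv] add [vbtq,lwm] -> 8 lines: bowjy vbtq lwm kut mtwz abnau hif tmvxl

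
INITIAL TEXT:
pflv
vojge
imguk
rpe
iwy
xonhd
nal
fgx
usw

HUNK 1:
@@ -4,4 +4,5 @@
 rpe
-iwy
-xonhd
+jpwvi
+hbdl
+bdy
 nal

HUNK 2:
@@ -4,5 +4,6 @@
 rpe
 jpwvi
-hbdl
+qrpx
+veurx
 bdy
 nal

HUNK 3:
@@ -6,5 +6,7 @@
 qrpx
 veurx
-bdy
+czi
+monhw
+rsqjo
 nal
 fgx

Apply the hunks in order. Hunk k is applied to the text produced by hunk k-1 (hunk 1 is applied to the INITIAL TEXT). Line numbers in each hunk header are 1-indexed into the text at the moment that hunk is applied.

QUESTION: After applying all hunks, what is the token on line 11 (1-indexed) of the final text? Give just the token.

Answer: nal

Derivation:
Hunk 1: at line 4 remove [iwy,xonhd] add [jpwvi,hbdl,bdy] -> 10 lines: pflv vojge imguk rpe jpwvi hbdl bdy nal fgx usw
Hunk 2: at line 4 remove [hbdl] add [qrpx,veurx] -> 11 lines: pflv vojge imguk rpe jpwvi qrpx veurx bdy nal fgx usw
Hunk 3: at line 6 remove [bdy] add [czi,monhw,rsqjo] -> 13 lines: pflv vojge imguk rpe jpwvi qrpx veurx czi monhw rsqjo nal fgx usw
Final line 11: nal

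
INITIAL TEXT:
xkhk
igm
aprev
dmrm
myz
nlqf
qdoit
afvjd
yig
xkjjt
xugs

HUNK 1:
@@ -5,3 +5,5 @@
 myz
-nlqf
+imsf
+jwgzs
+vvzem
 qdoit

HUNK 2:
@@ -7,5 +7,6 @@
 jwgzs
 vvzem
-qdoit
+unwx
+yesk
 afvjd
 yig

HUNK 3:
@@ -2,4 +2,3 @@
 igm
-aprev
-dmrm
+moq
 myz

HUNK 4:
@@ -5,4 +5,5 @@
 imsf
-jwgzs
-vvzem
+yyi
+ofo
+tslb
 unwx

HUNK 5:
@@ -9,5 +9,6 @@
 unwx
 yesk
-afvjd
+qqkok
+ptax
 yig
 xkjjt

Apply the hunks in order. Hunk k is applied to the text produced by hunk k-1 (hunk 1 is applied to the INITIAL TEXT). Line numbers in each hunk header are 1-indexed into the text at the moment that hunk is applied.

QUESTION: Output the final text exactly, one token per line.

Answer: xkhk
igm
moq
myz
imsf
yyi
ofo
tslb
unwx
yesk
qqkok
ptax
yig
xkjjt
xugs

Derivation:
Hunk 1: at line 5 remove [nlqf] add [imsf,jwgzs,vvzem] -> 13 lines: xkhk igm aprev dmrm myz imsf jwgzs vvzem qdoit afvjd yig xkjjt xugs
Hunk 2: at line 7 remove [qdoit] add [unwx,yesk] -> 14 lines: xkhk igm aprev dmrm myz imsf jwgzs vvzem unwx yesk afvjd yig xkjjt xugs
Hunk 3: at line 2 remove [aprev,dmrm] add [moq] -> 13 lines: xkhk igm moq myz imsf jwgzs vvzem unwx yesk afvjd yig xkjjt xugs
Hunk 4: at line 5 remove [jwgzs,vvzem] add [yyi,ofo,tslb] -> 14 lines: xkhk igm moq myz imsf yyi ofo tslb unwx yesk afvjd yig xkjjt xugs
Hunk 5: at line 9 remove [afvjd] add [qqkok,ptax] -> 15 lines: xkhk igm moq myz imsf yyi ofo tslb unwx yesk qqkok ptax yig xkjjt xugs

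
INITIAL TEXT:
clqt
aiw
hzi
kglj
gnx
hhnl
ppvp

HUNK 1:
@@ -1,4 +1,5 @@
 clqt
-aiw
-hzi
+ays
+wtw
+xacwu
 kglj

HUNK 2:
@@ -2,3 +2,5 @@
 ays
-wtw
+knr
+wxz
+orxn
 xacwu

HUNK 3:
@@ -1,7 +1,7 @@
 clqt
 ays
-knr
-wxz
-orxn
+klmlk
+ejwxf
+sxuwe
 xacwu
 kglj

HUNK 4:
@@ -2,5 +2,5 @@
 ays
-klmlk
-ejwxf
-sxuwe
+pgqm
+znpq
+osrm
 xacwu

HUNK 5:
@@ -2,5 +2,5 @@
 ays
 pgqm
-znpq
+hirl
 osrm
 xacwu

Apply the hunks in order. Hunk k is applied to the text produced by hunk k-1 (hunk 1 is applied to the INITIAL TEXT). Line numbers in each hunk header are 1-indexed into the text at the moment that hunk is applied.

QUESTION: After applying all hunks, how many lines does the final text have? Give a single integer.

Answer: 10

Derivation:
Hunk 1: at line 1 remove [aiw,hzi] add [ays,wtw,xacwu] -> 8 lines: clqt ays wtw xacwu kglj gnx hhnl ppvp
Hunk 2: at line 2 remove [wtw] add [knr,wxz,orxn] -> 10 lines: clqt ays knr wxz orxn xacwu kglj gnx hhnl ppvp
Hunk 3: at line 1 remove [knr,wxz,orxn] add [klmlk,ejwxf,sxuwe] -> 10 lines: clqt ays klmlk ejwxf sxuwe xacwu kglj gnx hhnl ppvp
Hunk 4: at line 2 remove [klmlk,ejwxf,sxuwe] add [pgqm,znpq,osrm] -> 10 lines: clqt ays pgqm znpq osrm xacwu kglj gnx hhnl ppvp
Hunk 5: at line 2 remove [znpq] add [hirl] -> 10 lines: clqt ays pgqm hirl osrm xacwu kglj gnx hhnl ppvp
Final line count: 10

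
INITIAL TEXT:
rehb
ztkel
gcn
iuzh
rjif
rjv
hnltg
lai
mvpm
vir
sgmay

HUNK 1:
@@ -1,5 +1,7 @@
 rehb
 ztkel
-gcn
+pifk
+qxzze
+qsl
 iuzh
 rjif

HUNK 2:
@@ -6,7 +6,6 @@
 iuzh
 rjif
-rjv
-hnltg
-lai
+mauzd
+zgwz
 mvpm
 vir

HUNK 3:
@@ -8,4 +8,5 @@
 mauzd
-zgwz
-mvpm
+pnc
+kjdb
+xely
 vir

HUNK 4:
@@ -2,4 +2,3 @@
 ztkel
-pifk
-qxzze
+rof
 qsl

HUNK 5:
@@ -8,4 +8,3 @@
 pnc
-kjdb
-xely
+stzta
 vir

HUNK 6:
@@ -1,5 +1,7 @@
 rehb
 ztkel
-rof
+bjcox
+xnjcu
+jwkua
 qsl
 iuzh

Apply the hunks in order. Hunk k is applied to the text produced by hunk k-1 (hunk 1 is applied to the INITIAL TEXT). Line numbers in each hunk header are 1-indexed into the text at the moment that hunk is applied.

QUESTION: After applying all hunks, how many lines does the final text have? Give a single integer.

Hunk 1: at line 1 remove [gcn] add [pifk,qxzze,qsl] -> 13 lines: rehb ztkel pifk qxzze qsl iuzh rjif rjv hnltg lai mvpm vir sgmay
Hunk 2: at line 6 remove [rjv,hnltg,lai] add [mauzd,zgwz] -> 12 lines: rehb ztkel pifk qxzze qsl iuzh rjif mauzd zgwz mvpm vir sgmay
Hunk 3: at line 8 remove [zgwz,mvpm] add [pnc,kjdb,xely] -> 13 lines: rehb ztkel pifk qxzze qsl iuzh rjif mauzd pnc kjdb xely vir sgmay
Hunk 4: at line 2 remove [pifk,qxzze] add [rof] -> 12 lines: rehb ztkel rof qsl iuzh rjif mauzd pnc kjdb xely vir sgmay
Hunk 5: at line 8 remove [kjdb,xely] add [stzta] -> 11 lines: rehb ztkel rof qsl iuzh rjif mauzd pnc stzta vir sgmay
Hunk 6: at line 1 remove [rof] add [bjcox,xnjcu,jwkua] -> 13 lines: rehb ztkel bjcox xnjcu jwkua qsl iuzh rjif mauzd pnc stzta vir sgmay
Final line count: 13

Answer: 13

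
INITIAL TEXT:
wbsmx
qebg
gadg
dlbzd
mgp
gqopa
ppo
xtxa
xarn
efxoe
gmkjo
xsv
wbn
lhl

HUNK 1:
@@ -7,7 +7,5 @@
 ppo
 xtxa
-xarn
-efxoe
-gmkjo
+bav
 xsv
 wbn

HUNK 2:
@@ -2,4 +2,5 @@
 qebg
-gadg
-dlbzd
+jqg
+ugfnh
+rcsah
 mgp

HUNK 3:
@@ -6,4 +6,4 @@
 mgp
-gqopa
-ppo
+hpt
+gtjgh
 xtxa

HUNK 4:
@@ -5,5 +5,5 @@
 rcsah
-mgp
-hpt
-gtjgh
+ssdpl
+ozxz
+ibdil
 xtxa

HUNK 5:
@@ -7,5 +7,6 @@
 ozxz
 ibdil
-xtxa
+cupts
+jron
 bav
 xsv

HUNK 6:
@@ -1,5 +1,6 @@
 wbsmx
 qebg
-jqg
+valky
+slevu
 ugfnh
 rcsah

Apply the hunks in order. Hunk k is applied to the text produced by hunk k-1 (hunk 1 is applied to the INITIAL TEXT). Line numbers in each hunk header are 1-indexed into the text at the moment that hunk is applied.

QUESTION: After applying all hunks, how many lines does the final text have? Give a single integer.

Answer: 15

Derivation:
Hunk 1: at line 7 remove [xarn,efxoe,gmkjo] add [bav] -> 12 lines: wbsmx qebg gadg dlbzd mgp gqopa ppo xtxa bav xsv wbn lhl
Hunk 2: at line 2 remove [gadg,dlbzd] add [jqg,ugfnh,rcsah] -> 13 lines: wbsmx qebg jqg ugfnh rcsah mgp gqopa ppo xtxa bav xsv wbn lhl
Hunk 3: at line 6 remove [gqopa,ppo] add [hpt,gtjgh] -> 13 lines: wbsmx qebg jqg ugfnh rcsah mgp hpt gtjgh xtxa bav xsv wbn lhl
Hunk 4: at line 5 remove [mgp,hpt,gtjgh] add [ssdpl,ozxz,ibdil] -> 13 lines: wbsmx qebg jqg ugfnh rcsah ssdpl ozxz ibdil xtxa bav xsv wbn lhl
Hunk 5: at line 7 remove [xtxa] add [cupts,jron] -> 14 lines: wbsmx qebg jqg ugfnh rcsah ssdpl ozxz ibdil cupts jron bav xsv wbn lhl
Hunk 6: at line 1 remove [jqg] add [valky,slevu] -> 15 lines: wbsmx qebg valky slevu ugfnh rcsah ssdpl ozxz ibdil cupts jron bav xsv wbn lhl
Final line count: 15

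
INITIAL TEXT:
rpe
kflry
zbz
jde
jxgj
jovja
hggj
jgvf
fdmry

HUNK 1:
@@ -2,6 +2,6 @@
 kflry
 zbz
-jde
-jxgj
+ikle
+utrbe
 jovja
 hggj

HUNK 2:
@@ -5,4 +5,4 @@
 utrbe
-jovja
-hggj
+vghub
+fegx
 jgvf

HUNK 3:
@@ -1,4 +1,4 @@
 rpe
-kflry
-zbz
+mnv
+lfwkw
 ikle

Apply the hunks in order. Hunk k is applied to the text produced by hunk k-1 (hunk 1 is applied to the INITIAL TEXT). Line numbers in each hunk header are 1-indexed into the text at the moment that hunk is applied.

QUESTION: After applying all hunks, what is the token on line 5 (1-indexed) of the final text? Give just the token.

Hunk 1: at line 2 remove [jde,jxgj] add [ikle,utrbe] -> 9 lines: rpe kflry zbz ikle utrbe jovja hggj jgvf fdmry
Hunk 2: at line 5 remove [jovja,hggj] add [vghub,fegx] -> 9 lines: rpe kflry zbz ikle utrbe vghub fegx jgvf fdmry
Hunk 3: at line 1 remove [kflry,zbz] add [mnv,lfwkw] -> 9 lines: rpe mnv lfwkw ikle utrbe vghub fegx jgvf fdmry
Final line 5: utrbe

Answer: utrbe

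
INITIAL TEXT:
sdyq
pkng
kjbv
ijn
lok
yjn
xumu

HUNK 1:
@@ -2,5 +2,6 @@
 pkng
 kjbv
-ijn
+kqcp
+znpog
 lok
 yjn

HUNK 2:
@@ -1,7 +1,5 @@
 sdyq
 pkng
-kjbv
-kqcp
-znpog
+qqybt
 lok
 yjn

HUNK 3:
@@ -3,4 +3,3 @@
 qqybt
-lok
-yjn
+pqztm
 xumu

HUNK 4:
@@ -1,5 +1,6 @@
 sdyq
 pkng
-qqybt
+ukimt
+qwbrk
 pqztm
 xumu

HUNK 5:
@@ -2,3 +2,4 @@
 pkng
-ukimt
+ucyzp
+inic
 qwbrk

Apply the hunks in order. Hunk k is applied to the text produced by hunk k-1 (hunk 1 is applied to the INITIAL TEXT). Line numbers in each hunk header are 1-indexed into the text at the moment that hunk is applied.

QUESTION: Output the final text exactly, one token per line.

Answer: sdyq
pkng
ucyzp
inic
qwbrk
pqztm
xumu

Derivation:
Hunk 1: at line 2 remove [ijn] add [kqcp,znpog] -> 8 lines: sdyq pkng kjbv kqcp znpog lok yjn xumu
Hunk 2: at line 1 remove [kjbv,kqcp,znpog] add [qqybt] -> 6 lines: sdyq pkng qqybt lok yjn xumu
Hunk 3: at line 3 remove [lok,yjn] add [pqztm] -> 5 lines: sdyq pkng qqybt pqztm xumu
Hunk 4: at line 1 remove [qqybt] add [ukimt,qwbrk] -> 6 lines: sdyq pkng ukimt qwbrk pqztm xumu
Hunk 5: at line 2 remove [ukimt] add [ucyzp,inic] -> 7 lines: sdyq pkng ucyzp inic qwbrk pqztm xumu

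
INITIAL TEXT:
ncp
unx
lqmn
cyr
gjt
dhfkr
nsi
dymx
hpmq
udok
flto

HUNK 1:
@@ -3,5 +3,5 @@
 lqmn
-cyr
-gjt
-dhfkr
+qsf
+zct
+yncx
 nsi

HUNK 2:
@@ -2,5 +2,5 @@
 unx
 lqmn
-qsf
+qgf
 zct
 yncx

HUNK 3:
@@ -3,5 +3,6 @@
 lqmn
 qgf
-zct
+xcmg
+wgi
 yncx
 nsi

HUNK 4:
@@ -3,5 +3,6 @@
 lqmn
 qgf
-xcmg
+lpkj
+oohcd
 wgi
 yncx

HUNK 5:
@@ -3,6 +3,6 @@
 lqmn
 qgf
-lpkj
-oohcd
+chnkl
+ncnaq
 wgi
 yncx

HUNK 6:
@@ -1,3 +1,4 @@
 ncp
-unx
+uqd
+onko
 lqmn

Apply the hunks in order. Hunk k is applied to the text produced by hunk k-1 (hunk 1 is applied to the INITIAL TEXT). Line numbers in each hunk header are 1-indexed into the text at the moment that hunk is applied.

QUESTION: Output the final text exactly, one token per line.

Answer: ncp
uqd
onko
lqmn
qgf
chnkl
ncnaq
wgi
yncx
nsi
dymx
hpmq
udok
flto

Derivation:
Hunk 1: at line 3 remove [cyr,gjt,dhfkr] add [qsf,zct,yncx] -> 11 lines: ncp unx lqmn qsf zct yncx nsi dymx hpmq udok flto
Hunk 2: at line 2 remove [qsf] add [qgf] -> 11 lines: ncp unx lqmn qgf zct yncx nsi dymx hpmq udok flto
Hunk 3: at line 3 remove [zct] add [xcmg,wgi] -> 12 lines: ncp unx lqmn qgf xcmg wgi yncx nsi dymx hpmq udok flto
Hunk 4: at line 3 remove [xcmg] add [lpkj,oohcd] -> 13 lines: ncp unx lqmn qgf lpkj oohcd wgi yncx nsi dymx hpmq udok flto
Hunk 5: at line 3 remove [lpkj,oohcd] add [chnkl,ncnaq] -> 13 lines: ncp unx lqmn qgf chnkl ncnaq wgi yncx nsi dymx hpmq udok flto
Hunk 6: at line 1 remove [unx] add [uqd,onko] -> 14 lines: ncp uqd onko lqmn qgf chnkl ncnaq wgi yncx nsi dymx hpmq udok flto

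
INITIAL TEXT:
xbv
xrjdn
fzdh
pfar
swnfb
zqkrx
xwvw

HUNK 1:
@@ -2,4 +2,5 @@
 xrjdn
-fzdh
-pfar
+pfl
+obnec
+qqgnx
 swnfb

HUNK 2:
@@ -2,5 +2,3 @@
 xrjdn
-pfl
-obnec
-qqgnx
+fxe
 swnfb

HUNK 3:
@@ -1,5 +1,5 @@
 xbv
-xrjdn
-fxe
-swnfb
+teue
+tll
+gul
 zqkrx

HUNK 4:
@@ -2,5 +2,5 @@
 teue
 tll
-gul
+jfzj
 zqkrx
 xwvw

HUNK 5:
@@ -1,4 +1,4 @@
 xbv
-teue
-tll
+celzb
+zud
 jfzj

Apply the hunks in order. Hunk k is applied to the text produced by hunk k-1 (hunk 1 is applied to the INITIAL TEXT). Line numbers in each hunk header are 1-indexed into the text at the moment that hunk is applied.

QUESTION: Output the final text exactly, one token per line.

Hunk 1: at line 2 remove [fzdh,pfar] add [pfl,obnec,qqgnx] -> 8 lines: xbv xrjdn pfl obnec qqgnx swnfb zqkrx xwvw
Hunk 2: at line 2 remove [pfl,obnec,qqgnx] add [fxe] -> 6 lines: xbv xrjdn fxe swnfb zqkrx xwvw
Hunk 3: at line 1 remove [xrjdn,fxe,swnfb] add [teue,tll,gul] -> 6 lines: xbv teue tll gul zqkrx xwvw
Hunk 4: at line 2 remove [gul] add [jfzj] -> 6 lines: xbv teue tll jfzj zqkrx xwvw
Hunk 5: at line 1 remove [teue,tll] add [celzb,zud] -> 6 lines: xbv celzb zud jfzj zqkrx xwvw

Answer: xbv
celzb
zud
jfzj
zqkrx
xwvw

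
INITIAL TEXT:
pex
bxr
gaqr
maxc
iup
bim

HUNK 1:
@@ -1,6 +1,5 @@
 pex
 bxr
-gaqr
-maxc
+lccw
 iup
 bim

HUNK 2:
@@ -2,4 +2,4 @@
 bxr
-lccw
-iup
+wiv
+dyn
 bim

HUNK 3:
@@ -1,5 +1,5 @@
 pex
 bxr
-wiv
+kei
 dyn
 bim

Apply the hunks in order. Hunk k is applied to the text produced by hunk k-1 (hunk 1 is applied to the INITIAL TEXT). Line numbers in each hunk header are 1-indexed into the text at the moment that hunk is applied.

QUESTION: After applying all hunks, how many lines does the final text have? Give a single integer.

Hunk 1: at line 1 remove [gaqr,maxc] add [lccw] -> 5 lines: pex bxr lccw iup bim
Hunk 2: at line 2 remove [lccw,iup] add [wiv,dyn] -> 5 lines: pex bxr wiv dyn bim
Hunk 3: at line 1 remove [wiv] add [kei] -> 5 lines: pex bxr kei dyn bim
Final line count: 5

Answer: 5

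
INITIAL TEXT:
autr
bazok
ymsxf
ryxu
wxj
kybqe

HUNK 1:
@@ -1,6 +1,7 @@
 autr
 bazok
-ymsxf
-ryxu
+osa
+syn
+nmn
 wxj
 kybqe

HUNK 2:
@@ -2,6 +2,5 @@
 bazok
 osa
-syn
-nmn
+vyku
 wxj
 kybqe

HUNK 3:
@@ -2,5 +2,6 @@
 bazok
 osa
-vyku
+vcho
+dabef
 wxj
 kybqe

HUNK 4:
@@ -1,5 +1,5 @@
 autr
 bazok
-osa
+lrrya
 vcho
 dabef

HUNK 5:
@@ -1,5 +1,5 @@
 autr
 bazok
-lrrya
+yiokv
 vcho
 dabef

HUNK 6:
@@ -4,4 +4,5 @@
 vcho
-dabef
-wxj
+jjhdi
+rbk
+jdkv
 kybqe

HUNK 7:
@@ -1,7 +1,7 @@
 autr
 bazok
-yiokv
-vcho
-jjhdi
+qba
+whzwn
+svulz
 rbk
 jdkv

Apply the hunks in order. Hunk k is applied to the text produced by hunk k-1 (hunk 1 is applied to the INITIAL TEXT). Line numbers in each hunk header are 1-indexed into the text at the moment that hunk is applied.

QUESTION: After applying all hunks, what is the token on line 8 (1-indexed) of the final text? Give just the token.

Answer: kybqe

Derivation:
Hunk 1: at line 1 remove [ymsxf,ryxu] add [osa,syn,nmn] -> 7 lines: autr bazok osa syn nmn wxj kybqe
Hunk 2: at line 2 remove [syn,nmn] add [vyku] -> 6 lines: autr bazok osa vyku wxj kybqe
Hunk 3: at line 2 remove [vyku] add [vcho,dabef] -> 7 lines: autr bazok osa vcho dabef wxj kybqe
Hunk 4: at line 1 remove [osa] add [lrrya] -> 7 lines: autr bazok lrrya vcho dabef wxj kybqe
Hunk 5: at line 1 remove [lrrya] add [yiokv] -> 7 lines: autr bazok yiokv vcho dabef wxj kybqe
Hunk 6: at line 4 remove [dabef,wxj] add [jjhdi,rbk,jdkv] -> 8 lines: autr bazok yiokv vcho jjhdi rbk jdkv kybqe
Hunk 7: at line 1 remove [yiokv,vcho,jjhdi] add [qba,whzwn,svulz] -> 8 lines: autr bazok qba whzwn svulz rbk jdkv kybqe
Final line 8: kybqe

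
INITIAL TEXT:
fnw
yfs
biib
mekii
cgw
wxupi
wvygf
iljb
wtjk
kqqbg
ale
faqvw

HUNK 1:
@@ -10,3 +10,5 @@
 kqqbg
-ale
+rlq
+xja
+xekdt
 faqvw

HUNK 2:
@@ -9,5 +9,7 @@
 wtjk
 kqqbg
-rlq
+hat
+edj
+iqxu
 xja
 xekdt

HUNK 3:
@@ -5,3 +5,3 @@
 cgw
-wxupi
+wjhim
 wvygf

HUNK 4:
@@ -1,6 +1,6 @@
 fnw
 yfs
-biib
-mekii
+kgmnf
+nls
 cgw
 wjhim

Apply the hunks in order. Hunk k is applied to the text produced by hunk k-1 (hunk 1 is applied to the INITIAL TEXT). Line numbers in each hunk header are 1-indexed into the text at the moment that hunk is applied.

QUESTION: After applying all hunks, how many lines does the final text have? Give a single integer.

Answer: 16

Derivation:
Hunk 1: at line 10 remove [ale] add [rlq,xja,xekdt] -> 14 lines: fnw yfs biib mekii cgw wxupi wvygf iljb wtjk kqqbg rlq xja xekdt faqvw
Hunk 2: at line 9 remove [rlq] add [hat,edj,iqxu] -> 16 lines: fnw yfs biib mekii cgw wxupi wvygf iljb wtjk kqqbg hat edj iqxu xja xekdt faqvw
Hunk 3: at line 5 remove [wxupi] add [wjhim] -> 16 lines: fnw yfs biib mekii cgw wjhim wvygf iljb wtjk kqqbg hat edj iqxu xja xekdt faqvw
Hunk 4: at line 1 remove [biib,mekii] add [kgmnf,nls] -> 16 lines: fnw yfs kgmnf nls cgw wjhim wvygf iljb wtjk kqqbg hat edj iqxu xja xekdt faqvw
Final line count: 16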